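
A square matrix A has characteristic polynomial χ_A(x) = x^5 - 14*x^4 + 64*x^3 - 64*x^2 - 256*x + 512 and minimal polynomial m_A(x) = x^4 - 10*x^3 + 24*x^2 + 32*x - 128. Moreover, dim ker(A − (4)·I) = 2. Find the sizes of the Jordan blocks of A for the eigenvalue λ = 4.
Block sizes for λ = 4: [3, 1]

Step 1 — from the characteristic polynomial, algebraic multiplicity of λ = 4 is 4. From dim ker(A − (4)·I) = 2, there are exactly 2 Jordan blocks for λ = 4.
Step 2 — from the minimal polynomial, the factor (x − 4)^3 tells us the largest block for λ = 4 has size 3.
Step 3 — with total size 4, 2 blocks, and largest block 3, the block sizes (in nonincreasing order) are [3, 1].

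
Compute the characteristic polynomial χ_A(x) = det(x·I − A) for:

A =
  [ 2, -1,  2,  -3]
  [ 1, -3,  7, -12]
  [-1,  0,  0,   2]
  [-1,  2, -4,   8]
x^4 - 7*x^3 + 18*x^2 - 20*x + 8

Expanding det(x·I − A) (e.g. by cofactor expansion or by noting that A is similar to its Jordan form J, which has the same characteristic polynomial as A) gives
  χ_A(x) = x^4 - 7*x^3 + 18*x^2 - 20*x + 8
which factors as (x - 2)^3*(x - 1). The eigenvalues (with algebraic multiplicities) are λ = 1 with multiplicity 1, λ = 2 with multiplicity 3.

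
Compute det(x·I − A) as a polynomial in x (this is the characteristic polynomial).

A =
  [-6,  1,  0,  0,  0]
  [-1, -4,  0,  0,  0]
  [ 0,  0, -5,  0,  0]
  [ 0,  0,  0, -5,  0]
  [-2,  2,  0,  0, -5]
x^5 + 25*x^4 + 250*x^3 + 1250*x^2 + 3125*x + 3125

Expanding det(x·I − A) (e.g. by cofactor expansion or by noting that A is similar to its Jordan form J, which has the same characteristic polynomial as A) gives
  χ_A(x) = x^5 + 25*x^4 + 250*x^3 + 1250*x^2 + 3125*x + 3125
which factors as (x + 5)^5. The eigenvalues (with algebraic multiplicities) are λ = -5 with multiplicity 5.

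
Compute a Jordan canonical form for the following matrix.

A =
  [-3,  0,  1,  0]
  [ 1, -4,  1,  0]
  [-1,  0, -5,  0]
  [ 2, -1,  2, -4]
J_3(-4) ⊕ J_1(-4)

The characteristic polynomial is
  det(x·I − A) = x^4 + 16*x^3 + 96*x^2 + 256*x + 256 = (x + 4)^4

Eigenvalues and multiplicities (the geometric multiplicity of λ is n − rank(A − λI), which equals the number of Jordan blocks for λ):
  λ = -4: algebraic multiplicity = 4, geometric multiplicity = 2

Determining the block sizes for each eigenvalue:
  λ = -4: with am = 4 and gm = 2, the partition is not yet determined (e.g. several partitions of 4 into 2 parts exist). Let N = A − (-4)·I. Computing rank(N^1) = 2, rank(N^2) = 1, rank(N^3) = 0; the number of blocks of size ≥ j is rank(N^{j−1}) − rank(N^j), giving [2, 1, 1]. So we have 1 block(s) of size 3, 1 block(s) of size 1 → block sizes [3, 1]

Assembling the blocks gives a Jordan form
J =
  [-4,  1,  0,  0]
  [ 0, -4,  1,  0]
  [ 0,  0, -4,  0]
  [ 0,  0,  0, -4]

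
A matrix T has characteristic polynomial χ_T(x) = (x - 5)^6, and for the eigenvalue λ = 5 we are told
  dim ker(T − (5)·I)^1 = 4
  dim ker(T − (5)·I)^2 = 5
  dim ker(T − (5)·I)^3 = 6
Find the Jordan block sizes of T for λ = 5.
Block sizes for λ = 5: [3, 1, 1, 1]

From the dimensions of kernels of powers, the number of Jordan blocks of size at least j is d_j − d_{j−1} where d_j = dim ker(N^j) (with d_0 = 0). Computing the differences gives [4, 1, 1].
The number of blocks of size exactly k is (#blocks of size ≥ k) − (#blocks of size ≥ k + 1), so the partition is: 3 block(s) of size 1, 1 block(s) of size 3.
In nonincreasing order the block sizes are [3, 1, 1, 1].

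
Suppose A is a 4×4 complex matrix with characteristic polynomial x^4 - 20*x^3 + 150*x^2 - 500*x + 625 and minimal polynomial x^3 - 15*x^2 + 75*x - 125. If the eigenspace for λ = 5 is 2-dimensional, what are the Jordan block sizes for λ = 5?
Block sizes for λ = 5: [3, 1]

Step 1 — from the characteristic polynomial, algebraic multiplicity of λ = 5 is 4. From dim ker(A − (5)·I) = 2, there are exactly 2 Jordan blocks for λ = 5.
Step 2 — from the minimal polynomial, the factor (x − 5)^3 tells us the largest block for λ = 5 has size 3.
Step 3 — with total size 4, 2 blocks, and largest block 3, the block sizes (in nonincreasing order) are [3, 1].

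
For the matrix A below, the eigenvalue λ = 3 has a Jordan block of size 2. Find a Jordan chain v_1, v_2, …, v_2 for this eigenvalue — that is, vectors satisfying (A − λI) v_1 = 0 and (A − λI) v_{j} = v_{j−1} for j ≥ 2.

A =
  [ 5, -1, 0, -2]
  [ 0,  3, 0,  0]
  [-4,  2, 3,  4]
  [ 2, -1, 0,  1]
A Jordan chain for λ = 3 of length 2:
v_1 = (2, 0, -4, 2)ᵀ
v_2 = (1, 0, 0, 0)ᵀ

Let N = A − (3)·I. We want v_2 with N^2 v_2 = 0 but N^1 v_2 ≠ 0; then v_{j-1} := N · v_j for j = 2, …, 2.

Pick v_2 = (1, 0, 0, 0)ᵀ.
Then v_1 = N · v_2 = (2, 0, -4, 2)ᵀ.

Sanity check: (A − (3)·I) v_1 = (0, 0, 0, 0)ᵀ = 0. ✓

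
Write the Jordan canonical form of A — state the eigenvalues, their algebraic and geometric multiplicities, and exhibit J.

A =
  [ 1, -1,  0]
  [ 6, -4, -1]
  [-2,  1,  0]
J_3(-1)

The characteristic polynomial is
  det(x·I − A) = x^3 + 3*x^2 + 3*x + 1 = (x + 1)^3

Eigenvalues and multiplicities (the geometric multiplicity of λ is n − rank(A − λI), which equals the number of Jordan blocks for λ):
  λ = -1: algebraic multiplicity = 3, geometric multiplicity = 1

Determining the block sizes for each eigenvalue:
  λ = -1: one block (gm = 1), so the single block has size am = 3 → block sizes [3]

Assembling the blocks gives a Jordan form
J =
  [-1,  1,  0]
  [ 0, -1,  1]
  [ 0,  0, -1]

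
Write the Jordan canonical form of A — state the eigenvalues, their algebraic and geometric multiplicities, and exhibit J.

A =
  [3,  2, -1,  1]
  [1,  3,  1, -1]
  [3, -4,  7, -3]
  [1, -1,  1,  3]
J_3(4) ⊕ J_1(4)

The characteristic polynomial is
  det(x·I − A) = x^4 - 16*x^3 + 96*x^2 - 256*x + 256 = (x - 4)^4

Eigenvalues and multiplicities (the geometric multiplicity of λ is n − rank(A − λI), which equals the number of Jordan blocks for λ):
  λ = 4: algebraic multiplicity = 4, geometric multiplicity = 2

Determining the block sizes for each eigenvalue:
  λ = 4: with am = 4 and gm = 2, the partition is not yet determined (e.g. several partitions of 4 into 2 parts exist). Let N = A − (4)·I. Computing rank(N^1) = 2, rank(N^2) = 1, rank(N^3) = 0; the number of blocks of size ≥ j is rank(N^{j−1}) − rank(N^j), giving [2, 1, 1]. So we have 1 block(s) of size 3, 1 block(s) of size 1 → block sizes [3, 1]

Assembling the blocks gives a Jordan form
J =
  [4, 1, 0, 0]
  [0, 4, 1, 0]
  [0, 0, 4, 0]
  [0, 0, 0, 4]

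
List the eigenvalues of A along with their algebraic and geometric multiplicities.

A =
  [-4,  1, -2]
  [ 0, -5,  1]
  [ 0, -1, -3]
λ = -4: alg = 3, geom = 1

Step 1 — factor the characteristic polynomial to read off the algebraic multiplicities:
  χ_A(x) = (x + 4)^3

Step 2 — compute geometric multiplicities via the rank-nullity identity g(λ) = n − rank(A − λI):
  rank(A − (-4)·I) = 2, so dim ker(A − (-4)·I) = n − 2 = 1

Summary:
  λ = -4: algebraic multiplicity = 3, geometric multiplicity = 1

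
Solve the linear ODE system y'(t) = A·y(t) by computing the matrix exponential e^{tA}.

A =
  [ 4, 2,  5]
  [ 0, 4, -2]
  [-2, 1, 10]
e^{tA} =
  [-3*t^2*exp(6*t) - 2*t*exp(6*t) + exp(6*t), -3*t^2*exp(6*t)/2 + 2*t*exp(6*t), 3*t^2*exp(6*t) + 5*t*exp(6*t)]
  [2*t^2*exp(6*t), t^2*exp(6*t) - 2*t*exp(6*t) + exp(6*t), -2*t^2*exp(6*t) - 2*t*exp(6*t)]
  [-2*t^2*exp(6*t) - 2*t*exp(6*t), -t^2*exp(6*t) + t*exp(6*t), 2*t^2*exp(6*t) + 4*t*exp(6*t) + exp(6*t)]

Strategy: write A = P · J · P⁻¹ where J is a Jordan canonical form, so e^{tA} = P · e^{tJ} · P⁻¹, and e^{tJ} can be computed block-by-block.

A has Jordan form
J =
  [6, 1, 0]
  [0, 6, 1]
  [0, 0, 6]
(up to reordering of blocks).

Per-block formulas:
  For a 3×3 Jordan block J_3(6): exp(t · J_3(6)) = e^(6t)·(I + t·N + (t^2/2)·N^2), where N is the 3×3 nilpotent shift.

After assembling e^{tJ} and conjugating by P, we get:

e^{tA} =
  [-3*t^2*exp(6*t) - 2*t*exp(6*t) + exp(6*t), -3*t^2*exp(6*t)/2 + 2*t*exp(6*t), 3*t^2*exp(6*t) + 5*t*exp(6*t)]
  [2*t^2*exp(6*t), t^2*exp(6*t) - 2*t*exp(6*t) + exp(6*t), -2*t^2*exp(6*t) - 2*t*exp(6*t)]
  [-2*t^2*exp(6*t) - 2*t*exp(6*t), -t^2*exp(6*t) + t*exp(6*t), 2*t^2*exp(6*t) + 4*t*exp(6*t) + exp(6*t)]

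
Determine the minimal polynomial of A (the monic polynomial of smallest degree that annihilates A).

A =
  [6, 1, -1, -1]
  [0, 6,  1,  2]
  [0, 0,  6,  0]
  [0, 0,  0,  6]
x^3 - 18*x^2 + 108*x - 216

The characteristic polynomial is χ_A(x) = (x - 6)^4, so the eigenvalues are known. The minimal polynomial is
  m_A(x) = Π_λ (x − λ)^{k_λ}
where k_λ is the size of the *largest* Jordan block for λ (equivalently, the smallest k with (A − λI)^k v = 0 for every generalised eigenvector v of λ).

  λ = 6: largest Jordan block has size 3, contributing (x − 6)^3

So m_A(x) = (x - 6)^3 = x^3 - 18*x^2 + 108*x - 216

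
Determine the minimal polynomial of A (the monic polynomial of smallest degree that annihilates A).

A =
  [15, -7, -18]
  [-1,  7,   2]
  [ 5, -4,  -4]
x^3 - 18*x^2 + 108*x - 216

The characteristic polynomial is χ_A(x) = (x - 6)^3, so the eigenvalues are known. The minimal polynomial is
  m_A(x) = Π_λ (x − λ)^{k_λ}
where k_λ is the size of the *largest* Jordan block for λ (equivalently, the smallest k with (A − λI)^k v = 0 for every generalised eigenvector v of λ).

  λ = 6: largest Jordan block has size 3, contributing (x − 6)^3

So m_A(x) = (x - 6)^3 = x^3 - 18*x^2 + 108*x - 216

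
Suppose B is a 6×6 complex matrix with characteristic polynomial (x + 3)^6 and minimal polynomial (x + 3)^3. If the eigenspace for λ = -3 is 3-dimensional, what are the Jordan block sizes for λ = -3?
Block sizes for λ = -3: [3, 2, 1]

Step 1 — from the characteristic polynomial, algebraic multiplicity of λ = -3 is 6. From dim ker(B − (-3)·I) = 3, there are exactly 3 Jordan blocks for λ = -3.
Step 2 — from the minimal polynomial, the factor (x + 3)^3 tells us the largest block for λ = -3 has size 3.
Step 3 — with total size 6, 3 blocks, and largest block 3, the block sizes (in nonincreasing order) are [3, 2, 1].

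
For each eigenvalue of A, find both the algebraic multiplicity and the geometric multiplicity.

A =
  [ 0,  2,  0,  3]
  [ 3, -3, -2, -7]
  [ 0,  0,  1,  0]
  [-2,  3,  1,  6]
λ = 1: alg = 4, geom = 2

Step 1 — factor the characteristic polynomial to read off the algebraic multiplicities:
  χ_A(x) = (x - 1)^4

Step 2 — compute geometric multiplicities via the rank-nullity identity g(λ) = n − rank(A − λI):
  rank(A − (1)·I) = 2, so dim ker(A − (1)·I) = n − 2 = 2

Summary:
  λ = 1: algebraic multiplicity = 4, geometric multiplicity = 2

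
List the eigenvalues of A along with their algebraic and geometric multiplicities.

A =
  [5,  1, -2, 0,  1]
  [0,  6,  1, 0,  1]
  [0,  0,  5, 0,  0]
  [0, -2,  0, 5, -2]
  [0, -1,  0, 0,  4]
λ = 5: alg = 5, geom = 3

Step 1 — factor the characteristic polynomial to read off the algebraic multiplicities:
  χ_A(x) = (x - 5)^5

Step 2 — compute geometric multiplicities via the rank-nullity identity g(λ) = n − rank(A − λI):
  rank(A − (5)·I) = 2, so dim ker(A − (5)·I) = n − 2 = 3

Summary:
  λ = 5: algebraic multiplicity = 5, geometric multiplicity = 3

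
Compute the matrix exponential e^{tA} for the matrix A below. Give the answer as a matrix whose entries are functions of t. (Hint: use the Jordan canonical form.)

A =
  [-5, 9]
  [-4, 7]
e^{tA} =
  [-6*t*exp(t) + exp(t), 9*t*exp(t)]
  [-4*t*exp(t), 6*t*exp(t) + exp(t)]

Strategy: write A = P · J · P⁻¹ where J is a Jordan canonical form, so e^{tA} = P · e^{tJ} · P⁻¹, and e^{tJ} can be computed block-by-block.

A has Jordan form
J =
  [1, 1]
  [0, 1]
(up to reordering of blocks).

Per-block formulas:
  For a 2×2 Jordan block J_2(1): exp(t · J_2(1)) = e^(1t)·(I + t·N), where N is the 2×2 nilpotent shift.

After assembling e^{tJ} and conjugating by P, we get:

e^{tA} =
  [-6*t*exp(t) + exp(t), 9*t*exp(t)]
  [-4*t*exp(t), 6*t*exp(t) + exp(t)]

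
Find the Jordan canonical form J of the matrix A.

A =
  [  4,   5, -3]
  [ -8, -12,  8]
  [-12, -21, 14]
J_3(2)

The characteristic polynomial is
  det(x·I − A) = x^3 - 6*x^2 + 12*x - 8 = (x - 2)^3

Eigenvalues and multiplicities (the geometric multiplicity of λ is n − rank(A − λI), which equals the number of Jordan blocks for λ):
  λ = 2: algebraic multiplicity = 3, geometric multiplicity = 1

Determining the block sizes for each eigenvalue:
  λ = 2: one block (gm = 1), so the single block has size am = 3 → block sizes [3]

Assembling the blocks gives a Jordan form
J =
  [2, 1, 0]
  [0, 2, 1]
  [0, 0, 2]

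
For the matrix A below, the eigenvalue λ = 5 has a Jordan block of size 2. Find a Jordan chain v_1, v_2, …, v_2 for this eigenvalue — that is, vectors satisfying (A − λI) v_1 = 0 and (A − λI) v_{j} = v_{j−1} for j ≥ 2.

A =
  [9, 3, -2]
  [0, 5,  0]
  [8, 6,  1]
A Jordan chain for λ = 5 of length 2:
v_1 = (4, 0, 8)ᵀ
v_2 = (1, 0, 0)ᵀ

Let N = A − (5)·I. We want v_2 with N^2 v_2 = 0 but N^1 v_2 ≠ 0; then v_{j-1} := N · v_j for j = 2, …, 2.

Pick v_2 = (1, 0, 0)ᵀ.
Then v_1 = N · v_2 = (4, 0, 8)ᵀ.

Sanity check: (A − (5)·I) v_1 = (0, 0, 0)ᵀ = 0. ✓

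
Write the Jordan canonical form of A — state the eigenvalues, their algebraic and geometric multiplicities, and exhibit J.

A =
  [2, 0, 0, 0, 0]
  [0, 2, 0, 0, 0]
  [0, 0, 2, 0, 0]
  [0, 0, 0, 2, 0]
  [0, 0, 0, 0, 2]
J_1(2) ⊕ J_1(2) ⊕ J_1(2) ⊕ J_1(2) ⊕ J_1(2)

The characteristic polynomial is
  det(x·I − A) = x^5 - 10*x^4 + 40*x^3 - 80*x^2 + 80*x - 32 = (x - 2)^5

Eigenvalues and multiplicities (the geometric multiplicity of λ is n − rank(A − λI), which equals the number of Jordan blocks for λ):
  λ = 2: algebraic multiplicity = 5, geometric multiplicity = 5

Determining the block sizes for each eigenvalue:
  λ = 2: gm = am = 5, so every block has size 1 → block sizes [1, 1, 1, 1, 1]

Assembling the blocks gives a Jordan form
J =
  [2, 0, 0, 0, 0]
  [0, 2, 0, 0, 0]
  [0, 0, 2, 0, 0]
  [0, 0, 0, 2, 0]
  [0, 0, 0, 0, 2]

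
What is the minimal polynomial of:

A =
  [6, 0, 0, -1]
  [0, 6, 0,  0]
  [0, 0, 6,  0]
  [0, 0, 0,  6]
x^2 - 12*x + 36

The characteristic polynomial is χ_A(x) = (x - 6)^4, so the eigenvalues are known. The minimal polynomial is
  m_A(x) = Π_λ (x − λ)^{k_λ}
where k_λ is the size of the *largest* Jordan block for λ (equivalently, the smallest k with (A − λI)^k v = 0 for every generalised eigenvector v of λ).

  λ = 6: largest Jordan block has size 2, contributing (x − 6)^2

So m_A(x) = (x - 6)^2 = x^2 - 12*x + 36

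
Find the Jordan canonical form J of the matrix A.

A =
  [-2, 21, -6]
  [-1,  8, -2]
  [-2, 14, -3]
J_2(1) ⊕ J_1(1)

The characteristic polynomial is
  det(x·I − A) = x^3 - 3*x^2 + 3*x - 1 = (x - 1)^3

Eigenvalues and multiplicities (the geometric multiplicity of λ is n − rank(A − λI), which equals the number of Jordan blocks for λ):
  λ = 1: algebraic multiplicity = 3, geometric multiplicity = 2

Determining the block sizes for each eigenvalue:
  λ = 1: 2 blocks summing to 3 forces exactly one block of size 2 and the rest size 1 → block sizes [2, 1]

Assembling the blocks gives a Jordan form
J =
  [1, 1, 0]
  [0, 1, 0]
  [0, 0, 1]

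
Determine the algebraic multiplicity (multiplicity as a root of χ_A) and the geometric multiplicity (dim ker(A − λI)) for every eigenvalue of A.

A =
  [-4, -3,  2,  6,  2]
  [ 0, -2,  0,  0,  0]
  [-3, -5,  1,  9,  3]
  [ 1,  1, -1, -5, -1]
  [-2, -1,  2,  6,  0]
λ = -2: alg = 5, geom = 3

Step 1 — factor the characteristic polynomial to read off the algebraic multiplicities:
  χ_A(x) = (x + 2)^5

Step 2 — compute geometric multiplicities via the rank-nullity identity g(λ) = n − rank(A − λI):
  rank(A − (-2)·I) = 2, so dim ker(A − (-2)·I) = n − 2 = 3

Summary:
  λ = -2: algebraic multiplicity = 5, geometric multiplicity = 3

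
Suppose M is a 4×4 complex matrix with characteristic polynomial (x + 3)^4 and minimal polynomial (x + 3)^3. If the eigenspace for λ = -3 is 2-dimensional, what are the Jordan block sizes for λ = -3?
Block sizes for λ = -3: [3, 1]

Step 1 — from the characteristic polynomial, algebraic multiplicity of λ = -3 is 4. From dim ker(M − (-3)·I) = 2, there are exactly 2 Jordan blocks for λ = -3.
Step 2 — from the minimal polynomial, the factor (x + 3)^3 tells us the largest block for λ = -3 has size 3.
Step 3 — with total size 4, 2 blocks, and largest block 3, the block sizes (in nonincreasing order) are [3, 1].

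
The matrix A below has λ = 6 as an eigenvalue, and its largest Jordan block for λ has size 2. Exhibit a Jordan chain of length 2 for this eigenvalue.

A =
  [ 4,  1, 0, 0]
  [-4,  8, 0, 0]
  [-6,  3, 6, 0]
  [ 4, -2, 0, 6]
A Jordan chain for λ = 6 of length 2:
v_1 = (-2, -4, -6, 4)ᵀ
v_2 = (1, 0, 0, 0)ᵀ

Let N = A − (6)·I. We want v_2 with N^2 v_2 = 0 but N^1 v_2 ≠ 0; then v_{j-1} := N · v_j for j = 2, …, 2.

Pick v_2 = (1, 0, 0, 0)ᵀ.
Then v_1 = N · v_2 = (-2, -4, -6, 4)ᵀ.

Sanity check: (A − (6)·I) v_1 = (0, 0, 0, 0)ᵀ = 0. ✓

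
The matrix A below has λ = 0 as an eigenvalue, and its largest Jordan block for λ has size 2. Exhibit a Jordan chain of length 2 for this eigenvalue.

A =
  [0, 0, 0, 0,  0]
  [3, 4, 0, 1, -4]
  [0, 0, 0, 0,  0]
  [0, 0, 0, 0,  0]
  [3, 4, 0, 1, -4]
A Jordan chain for λ = 0 of length 2:
v_1 = (0, 3, 0, 0, 3)ᵀ
v_2 = (1, 0, 0, 0, 0)ᵀ

Let N = A − (0)·I. We want v_2 with N^2 v_2 = 0 but N^1 v_2 ≠ 0; then v_{j-1} := N · v_j for j = 2, …, 2.

Pick v_2 = (1, 0, 0, 0, 0)ᵀ.
Then v_1 = N · v_2 = (0, 3, 0, 0, 3)ᵀ.

Sanity check: (A − (0)·I) v_1 = (0, 0, 0, 0, 0)ᵀ = 0. ✓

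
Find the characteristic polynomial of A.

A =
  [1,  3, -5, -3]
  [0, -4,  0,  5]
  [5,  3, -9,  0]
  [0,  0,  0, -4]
x^4 + 16*x^3 + 96*x^2 + 256*x + 256

Expanding det(x·I − A) (e.g. by cofactor expansion or by noting that A is similar to its Jordan form J, which has the same characteristic polynomial as A) gives
  χ_A(x) = x^4 + 16*x^3 + 96*x^2 + 256*x + 256
which factors as (x + 4)^4. The eigenvalues (with algebraic multiplicities) are λ = -4 with multiplicity 4.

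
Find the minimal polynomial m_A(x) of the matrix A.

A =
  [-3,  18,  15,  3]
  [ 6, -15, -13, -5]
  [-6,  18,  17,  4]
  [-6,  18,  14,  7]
x^3 - 3*x^2 - 9*x + 27

The characteristic polynomial is χ_A(x) = (x - 3)^3*(x + 3), so the eigenvalues are known. The minimal polynomial is
  m_A(x) = Π_λ (x − λ)^{k_λ}
where k_λ is the size of the *largest* Jordan block for λ (equivalently, the smallest k with (A − λI)^k v = 0 for every generalised eigenvector v of λ).

  λ = -3: largest Jordan block has size 1, contributing (x + 3)
  λ = 3: largest Jordan block has size 2, contributing (x − 3)^2

So m_A(x) = (x - 3)^2*(x + 3) = x^3 - 3*x^2 - 9*x + 27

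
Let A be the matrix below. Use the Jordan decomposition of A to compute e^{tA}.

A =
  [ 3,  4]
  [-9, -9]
e^{tA} =
  [6*t*exp(-3*t) + exp(-3*t), 4*t*exp(-3*t)]
  [-9*t*exp(-3*t), -6*t*exp(-3*t) + exp(-3*t)]

Strategy: write A = P · J · P⁻¹ where J is a Jordan canonical form, so e^{tA} = P · e^{tJ} · P⁻¹, and e^{tJ} can be computed block-by-block.

A has Jordan form
J =
  [-3,  1]
  [ 0, -3]
(up to reordering of blocks).

Per-block formulas:
  For a 2×2 Jordan block J_2(-3): exp(t · J_2(-3)) = e^(-3t)·(I + t·N), where N is the 2×2 nilpotent shift.

After assembling e^{tJ} and conjugating by P, we get:

e^{tA} =
  [6*t*exp(-3*t) + exp(-3*t), 4*t*exp(-3*t)]
  [-9*t*exp(-3*t), -6*t*exp(-3*t) + exp(-3*t)]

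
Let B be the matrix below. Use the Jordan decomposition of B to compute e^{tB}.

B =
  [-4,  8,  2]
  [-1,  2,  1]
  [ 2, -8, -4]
e^{tB} =
  [-2*t*exp(-2*t) + exp(-2*t), 8*t*exp(-2*t), 2*t*exp(-2*t)]
  [-t*exp(-2*t), 4*t*exp(-2*t) + exp(-2*t), t*exp(-2*t)]
  [2*t*exp(-2*t), -8*t*exp(-2*t), -2*t*exp(-2*t) + exp(-2*t)]

Strategy: write B = P · J · P⁻¹ where J is a Jordan canonical form, so e^{tB} = P · e^{tJ} · P⁻¹, and e^{tJ} can be computed block-by-block.

B has Jordan form
J =
  [-2,  1,  0]
  [ 0, -2,  0]
  [ 0,  0, -2]
(up to reordering of blocks).

Per-block formulas:
  For a 2×2 Jordan block J_2(-2): exp(t · J_2(-2)) = e^(-2t)·(I + t·N), where N is the 2×2 nilpotent shift.
  For a 1×1 block at λ = -2: exp(t · [-2]) = [e^(-2t)].

After assembling e^{tJ} and conjugating by P, we get:

e^{tB} =
  [-2*t*exp(-2*t) + exp(-2*t), 8*t*exp(-2*t), 2*t*exp(-2*t)]
  [-t*exp(-2*t), 4*t*exp(-2*t) + exp(-2*t), t*exp(-2*t)]
  [2*t*exp(-2*t), -8*t*exp(-2*t), -2*t*exp(-2*t) + exp(-2*t)]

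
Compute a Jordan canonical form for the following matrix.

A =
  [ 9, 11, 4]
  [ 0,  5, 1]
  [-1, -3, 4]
J_3(6)

The characteristic polynomial is
  det(x·I − A) = x^3 - 18*x^2 + 108*x - 216 = (x - 6)^3

Eigenvalues and multiplicities (the geometric multiplicity of λ is n − rank(A − λI), which equals the number of Jordan blocks for λ):
  λ = 6: algebraic multiplicity = 3, geometric multiplicity = 1

Determining the block sizes for each eigenvalue:
  λ = 6: one block (gm = 1), so the single block has size am = 3 → block sizes [3]

Assembling the blocks gives a Jordan form
J =
  [6, 1, 0]
  [0, 6, 1]
  [0, 0, 6]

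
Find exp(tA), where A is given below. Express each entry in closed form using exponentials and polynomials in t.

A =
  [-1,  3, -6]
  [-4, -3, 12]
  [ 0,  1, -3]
e^{tA} =
  [6*t*exp(-3*t) - 2*exp(-t) + 3*exp(-3*t), 3*t*exp(-3*t), -18*t*exp(-3*t) + 6*exp(-t) - 6*exp(-3*t)]
  [-2*exp(-t) + 2*exp(-3*t), exp(-3*t), 6*exp(-t) - 6*exp(-3*t)]
  [2*t*exp(-3*t) - exp(-t) + exp(-3*t), t*exp(-3*t), -6*t*exp(-3*t) + 3*exp(-t) - 2*exp(-3*t)]

Strategy: write A = P · J · P⁻¹ where J is a Jordan canonical form, so e^{tA} = P · e^{tJ} · P⁻¹, and e^{tJ} can be computed block-by-block.

A has Jordan form
J =
  [-3,  1,  0]
  [ 0, -3,  0]
  [ 0,  0, -1]
(up to reordering of blocks).

Per-block formulas:
  For a 1×1 block at λ = -1: exp(t · [-1]) = [e^(-1t)].
  For a 2×2 Jordan block J_2(-3): exp(t · J_2(-3)) = e^(-3t)·(I + t·N), where N is the 2×2 nilpotent shift.

After assembling e^{tJ} and conjugating by P, we get:

e^{tA} =
  [6*t*exp(-3*t) - 2*exp(-t) + 3*exp(-3*t), 3*t*exp(-3*t), -18*t*exp(-3*t) + 6*exp(-t) - 6*exp(-3*t)]
  [-2*exp(-t) + 2*exp(-3*t), exp(-3*t), 6*exp(-t) - 6*exp(-3*t)]
  [2*t*exp(-3*t) - exp(-t) + exp(-3*t), t*exp(-3*t), -6*t*exp(-3*t) + 3*exp(-t) - 2*exp(-3*t)]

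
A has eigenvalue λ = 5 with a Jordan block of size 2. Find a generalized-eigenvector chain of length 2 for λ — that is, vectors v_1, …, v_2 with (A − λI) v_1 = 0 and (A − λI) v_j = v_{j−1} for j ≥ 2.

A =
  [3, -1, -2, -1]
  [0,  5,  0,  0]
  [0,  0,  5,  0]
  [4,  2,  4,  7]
A Jordan chain for λ = 5 of length 2:
v_1 = (-2, 0, 0, 4)ᵀ
v_2 = (1, 0, 0, 0)ᵀ

Let N = A − (5)·I. We want v_2 with N^2 v_2 = 0 but N^1 v_2 ≠ 0; then v_{j-1} := N · v_j for j = 2, …, 2.

Pick v_2 = (1, 0, 0, 0)ᵀ.
Then v_1 = N · v_2 = (-2, 0, 0, 4)ᵀ.

Sanity check: (A − (5)·I) v_1 = (0, 0, 0, 0)ᵀ = 0. ✓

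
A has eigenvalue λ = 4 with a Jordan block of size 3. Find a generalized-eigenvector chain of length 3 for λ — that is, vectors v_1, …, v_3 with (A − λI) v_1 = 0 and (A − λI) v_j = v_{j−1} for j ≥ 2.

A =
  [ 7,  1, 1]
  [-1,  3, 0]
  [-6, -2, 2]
A Jordan chain for λ = 4 of length 3:
v_1 = (2, -2, -4)ᵀ
v_2 = (3, -1, -6)ᵀ
v_3 = (1, 0, 0)ᵀ

Let N = A − (4)·I. We want v_3 with N^3 v_3 = 0 but N^2 v_3 ≠ 0; then v_{j-1} := N · v_j for j = 3, …, 2.

Pick v_3 = (1, 0, 0)ᵀ.
Then v_2 = N · v_3 = (3, -1, -6)ᵀ.
Then v_1 = N · v_2 = (2, -2, -4)ᵀ.

Sanity check: (A − (4)·I) v_1 = (0, 0, 0)ᵀ = 0. ✓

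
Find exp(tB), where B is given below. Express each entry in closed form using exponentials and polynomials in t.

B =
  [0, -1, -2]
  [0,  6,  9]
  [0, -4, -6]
e^{tB} =
  [1, t^2 - t, 3*t^2/2 - 2*t]
  [0, 6*t + 1, 9*t]
  [0, -4*t, 1 - 6*t]

Strategy: write B = P · J · P⁻¹ where J is a Jordan canonical form, so e^{tB} = P · e^{tJ} · P⁻¹, and e^{tJ} can be computed block-by-block.

B has Jordan form
J =
  [0, 1, 0]
  [0, 0, 1]
  [0, 0, 0]
(up to reordering of blocks).

Per-block formulas:
  For a 3×3 Jordan block J_3(0): exp(t · J_3(0)) = e^(0t)·(I + t·N + (t^2/2)·N^2), where N is the 3×3 nilpotent shift.

After assembling e^{tJ} and conjugating by P, we get:

e^{tB} =
  [1, t^2 - t, 3*t^2/2 - 2*t]
  [0, 6*t + 1, 9*t]
  [0, -4*t, 1 - 6*t]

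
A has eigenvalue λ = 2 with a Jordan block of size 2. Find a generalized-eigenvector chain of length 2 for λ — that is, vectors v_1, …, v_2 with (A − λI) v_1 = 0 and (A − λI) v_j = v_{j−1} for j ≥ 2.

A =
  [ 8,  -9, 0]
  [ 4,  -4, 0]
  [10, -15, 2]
A Jordan chain for λ = 2 of length 2:
v_1 = (6, 4, 10)ᵀ
v_2 = (1, 0, 0)ᵀ

Let N = A − (2)·I. We want v_2 with N^2 v_2 = 0 but N^1 v_2 ≠ 0; then v_{j-1} := N · v_j for j = 2, …, 2.

Pick v_2 = (1, 0, 0)ᵀ.
Then v_1 = N · v_2 = (6, 4, 10)ᵀ.

Sanity check: (A − (2)·I) v_1 = (0, 0, 0)ᵀ = 0. ✓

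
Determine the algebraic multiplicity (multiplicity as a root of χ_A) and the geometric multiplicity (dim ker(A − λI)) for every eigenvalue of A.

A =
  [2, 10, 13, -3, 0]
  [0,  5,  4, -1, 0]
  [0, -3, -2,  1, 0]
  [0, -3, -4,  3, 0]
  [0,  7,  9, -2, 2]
λ = 2: alg = 5, geom = 3

Step 1 — factor the characteristic polynomial to read off the algebraic multiplicities:
  χ_A(x) = (x - 2)^5

Step 2 — compute geometric multiplicities via the rank-nullity identity g(λ) = n − rank(A − λI):
  rank(A − (2)·I) = 2, so dim ker(A − (2)·I) = n − 2 = 3

Summary:
  λ = 2: algebraic multiplicity = 5, geometric multiplicity = 3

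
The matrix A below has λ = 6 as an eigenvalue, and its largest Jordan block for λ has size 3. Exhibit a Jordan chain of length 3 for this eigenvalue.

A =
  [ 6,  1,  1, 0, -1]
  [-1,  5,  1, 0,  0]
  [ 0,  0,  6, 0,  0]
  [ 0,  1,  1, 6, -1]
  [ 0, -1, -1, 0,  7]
A Jordan chain for λ = 6 of length 3:
v_1 = (-1, 1, 0, -1, 1)ᵀ
v_2 = (0, -1, 0, 0, 0)ᵀ
v_3 = (1, 0, 0, 0, 0)ᵀ

Let N = A − (6)·I. We want v_3 with N^3 v_3 = 0 but N^2 v_3 ≠ 0; then v_{j-1} := N · v_j for j = 3, …, 2.

Pick v_3 = (1, 0, 0, 0, 0)ᵀ.
Then v_2 = N · v_3 = (0, -1, 0, 0, 0)ᵀ.
Then v_1 = N · v_2 = (-1, 1, 0, -1, 1)ᵀ.

Sanity check: (A − (6)·I) v_1 = (0, 0, 0, 0, 0)ᵀ = 0. ✓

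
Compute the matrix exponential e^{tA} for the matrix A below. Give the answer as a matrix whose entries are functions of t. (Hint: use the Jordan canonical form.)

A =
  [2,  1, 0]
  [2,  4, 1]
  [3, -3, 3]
e^{tA} =
  [3*t^2*exp(3*t)/2 - t*exp(3*t) + exp(3*t), t*exp(3*t), t^2*exp(3*t)/2]
  [3*t^2*exp(3*t)/2 + 2*t*exp(3*t), t*exp(3*t) + exp(3*t), t^2*exp(3*t)/2 + t*exp(3*t)]
  [-9*t^2*exp(3*t)/2 + 3*t*exp(3*t), -3*t*exp(3*t), -3*t^2*exp(3*t)/2 + exp(3*t)]

Strategy: write A = P · J · P⁻¹ where J is a Jordan canonical form, so e^{tA} = P · e^{tJ} · P⁻¹, and e^{tJ} can be computed block-by-block.

A has Jordan form
J =
  [3, 1, 0]
  [0, 3, 1]
  [0, 0, 3]
(up to reordering of blocks).

Per-block formulas:
  For a 3×3 Jordan block J_3(3): exp(t · J_3(3)) = e^(3t)·(I + t·N + (t^2/2)·N^2), where N is the 3×3 nilpotent shift.

After assembling e^{tJ} and conjugating by P, we get:

e^{tA} =
  [3*t^2*exp(3*t)/2 - t*exp(3*t) + exp(3*t), t*exp(3*t), t^2*exp(3*t)/2]
  [3*t^2*exp(3*t)/2 + 2*t*exp(3*t), t*exp(3*t) + exp(3*t), t^2*exp(3*t)/2 + t*exp(3*t)]
  [-9*t^2*exp(3*t)/2 + 3*t*exp(3*t), -3*t*exp(3*t), -3*t^2*exp(3*t)/2 + exp(3*t)]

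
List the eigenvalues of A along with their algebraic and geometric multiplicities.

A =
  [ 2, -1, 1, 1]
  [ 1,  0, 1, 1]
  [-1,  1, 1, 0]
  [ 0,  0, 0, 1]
λ = 1: alg = 4, geom = 2

Step 1 — factor the characteristic polynomial to read off the algebraic multiplicities:
  χ_A(x) = (x - 1)^4

Step 2 — compute geometric multiplicities via the rank-nullity identity g(λ) = n − rank(A − λI):
  rank(A − (1)·I) = 2, so dim ker(A − (1)·I) = n − 2 = 2

Summary:
  λ = 1: algebraic multiplicity = 4, geometric multiplicity = 2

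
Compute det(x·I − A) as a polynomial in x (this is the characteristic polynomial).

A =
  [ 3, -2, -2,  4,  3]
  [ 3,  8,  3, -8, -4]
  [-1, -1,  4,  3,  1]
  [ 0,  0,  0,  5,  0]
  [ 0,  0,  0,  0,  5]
x^5 - 25*x^4 + 250*x^3 - 1250*x^2 + 3125*x - 3125

Expanding det(x·I − A) (e.g. by cofactor expansion or by noting that A is similar to its Jordan form J, which has the same characteristic polynomial as A) gives
  χ_A(x) = x^5 - 25*x^4 + 250*x^3 - 1250*x^2 + 3125*x - 3125
which factors as (x - 5)^5. The eigenvalues (with algebraic multiplicities) are λ = 5 with multiplicity 5.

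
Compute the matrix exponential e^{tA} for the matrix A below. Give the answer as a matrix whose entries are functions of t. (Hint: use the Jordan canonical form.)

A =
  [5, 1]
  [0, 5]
e^{tA} =
  [exp(5*t), t*exp(5*t)]
  [0, exp(5*t)]

Strategy: write A = P · J · P⁻¹ where J is a Jordan canonical form, so e^{tA} = P · e^{tJ} · P⁻¹, and e^{tJ} can be computed block-by-block.

A has Jordan form
J =
  [5, 1]
  [0, 5]
(up to reordering of blocks).

Per-block formulas:
  For a 2×2 Jordan block J_2(5): exp(t · J_2(5)) = e^(5t)·(I + t·N), where N is the 2×2 nilpotent shift.

After assembling e^{tJ} and conjugating by P, we get:

e^{tA} =
  [exp(5*t), t*exp(5*t)]
  [0, exp(5*t)]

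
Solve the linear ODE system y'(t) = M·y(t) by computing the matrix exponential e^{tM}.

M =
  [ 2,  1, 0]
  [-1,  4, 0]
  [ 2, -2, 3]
e^{tM} =
  [-t*exp(3*t) + exp(3*t), t*exp(3*t), 0]
  [-t*exp(3*t), t*exp(3*t) + exp(3*t), 0]
  [2*t*exp(3*t), -2*t*exp(3*t), exp(3*t)]

Strategy: write M = P · J · P⁻¹ where J is a Jordan canonical form, so e^{tM} = P · e^{tJ} · P⁻¹, and e^{tJ} can be computed block-by-block.

M has Jordan form
J =
  [3, 1, 0]
  [0, 3, 0]
  [0, 0, 3]
(up to reordering of blocks).

Per-block formulas:
  For a 2×2 Jordan block J_2(3): exp(t · J_2(3)) = e^(3t)·(I + t·N), where N is the 2×2 nilpotent shift.
  For a 1×1 block at λ = 3: exp(t · [3]) = [e^(3t)].

After assembling e^{tJ} and conjugating by P, we get:

e^{tM} =
  [-t*exp(3*t) + exp(3*t), t*exp(3*t), 0]
  [-t*exp(3*t), t*exp(3*t) + exp(3*t), 0]
  [2*t*exp(3*t), -2*t*exp(3*t), exp(3*t)]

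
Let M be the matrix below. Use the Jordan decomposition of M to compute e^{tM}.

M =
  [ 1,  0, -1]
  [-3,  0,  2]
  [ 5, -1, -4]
e^{tM} =
  [-t^2*exp(-t)/2 + 2*t*exp(-t) + exp(-t), t^2*exp(-t)/2, t^2*exp(-t)/2 - t*exp(-t)]
  [t^2*exp(-t)/2 - 3*t*exp(-t), -t^2*exp(-t)/2 + t*exp(-t) + exp(-t), -t^2*exp(-t)/2 + 2*t*exp(-t)]
  [-t^2*exp(-t) + 5*t*exp(-t), t^2*exp(-t) - t*exp(-t), t^2*exp(-t) - 3*t*exp(-t) + exp(-t)]

Strategy: write M = P · J · P⁻¹ where J is a Jordan canonical form, so e^{tM} = P · e^{tJ} · P⁻¹, and e^{tJ} can be computed block-by-block.

M has Jordan form
J =
  [-1,  1,  0]
  [ 0, -1,  1]
  [ 0,  0, -1]
(up to reordering of blocks).

Per-block formulas:
  For a 3×3 Jordan block J_3(-1): exp(t · J_3(-1)) = e^(-1t)·(I + t·N + (t^2/2)·N^2), where N is the 3×3 nilpotent shift.

After assembling e^{tJ} and conjugating by P, we get:

e^{tM} =
  [-t^2*exp(-t)/2 + 2*t*exp(-t) + exp(-t), t^2*exp(-t)/2, t^2*exp(-t)/2 - t*exp(-t)]
  [t^2*exp(-t)/2 - 3*t*exp(-t), -t^2*exp(-t)/2 + t*exp(-t) + exp(-t), -t^2*exp(-t)/2 + 2*t*exp(-t)]
  [-t^2*exp(-t) + 5*t*exp(-t), t^2*exp(-t) - t*exp(-t), t^2*exp(-t) - 3*t*exp(-t) + exp(-t)]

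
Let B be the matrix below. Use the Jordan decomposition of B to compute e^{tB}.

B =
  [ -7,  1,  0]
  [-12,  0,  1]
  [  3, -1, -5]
e^{tB} =
  [-3*t^2*exp(-4*t)/2 - 3*t*exp(-4*t) + exp(-4*t), t^2*exp(-4*t)/2 + t*exp(-4*t), t^2*exp(-4*t)/2]
  [-9*t^2*exp(-4*t)/2 - 12*t*exp(-4*t), 3*t^2*exp(-4*t)/2 + 4*t*exp(-4*t) + exp(-4*t), 3*t^2*exp(-4*t)/2 + t*exp(-4*t)]
  [3*t*exp(-4*t), -t*exp(-4*t), -t*exp(-4*t) + exp(-4*t)]

Strategy: write B = P · J · P⁻¹ where J is a Jordan canonical form, so e^{tB} = P · e^{tJ} · P⁻¹, and e^{tJ} can be computed block-by-block.

B has Jordan form
J =
  [-4,  1,  0]
  [ 0, -4,  1]
  [ 0,  0, -4]
(up to reordering of blocks).

Per-block formulas:
  For a 3×3 Jordan block J_3(-4): exp(t · J_3(-4)) = e^(-4t)·(I + t·N + (t^2/2)·N^2), where N is the 3×3 nilpotent shift.

After assembling e^{tJ} and conjugating by P, we get:

e^{tB} =
  [-3*t^2*exp(-4*t)/2 - 3*t*exp(-4*t) + exp(-4*t), t^2*exp(-4*t)/2 + t*exp(-4*t), t^2*exp(-4*t)/2]
  [-9*t^2*exp(-4*t)/2 - 12*t*exp(-4*t), 3*t^2*exp(-4*t)/2 + 4*t*exp(-4*t) + exp(-4*t), 3*t^2*exp(-4*t)/2 + t*exp(-4*t)]
  [3*t*exp(-4*t), -t*exp(-4*t), -t*exp(-4*t) + exp(-4*t)]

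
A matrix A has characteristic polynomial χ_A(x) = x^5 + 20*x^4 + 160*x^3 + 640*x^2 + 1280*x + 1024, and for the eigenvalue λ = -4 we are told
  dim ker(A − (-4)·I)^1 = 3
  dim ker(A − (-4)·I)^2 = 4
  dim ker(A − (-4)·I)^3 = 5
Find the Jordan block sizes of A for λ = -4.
Block sizes for λ = -4: [3, 1, 1]

From the dimensions of kernels of powers, the number of Jordan blocks of size at least j is d_j − d_{j−1} where d_j = dim ker(N^j) (with d_0 = 0). Computing the differences gives [3, 1, 1].
The number of blocks of size exactly k is (#blocks of size ≥ k) − (#blocks of size ≥ k + 1), so the partition is: 2 block(s) of size 1, 1 block(s) of size 3.
In nonincreasing order the block sizes are [3, 1, 1].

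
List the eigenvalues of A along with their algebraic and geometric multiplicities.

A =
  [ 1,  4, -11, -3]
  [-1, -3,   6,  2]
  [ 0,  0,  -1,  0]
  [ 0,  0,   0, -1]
λ = -1: alg = 4, geom = 2

Step 1 — factor the characteristic polynomial to read off the algebraic multiplicities:
  χ_A(x) = (x + 1)^4

Step 2 — compute geometric multiplicities via the rank-nullity identity g(λ) = n − rank(A − λI):
  rank(A − (-1)·I) = 2, so dim ker(A − (-1)·I) = n − 2 = 2

Summary:
  λ = -1: algebraic multiplicity = 4, geometric multiplicity = 2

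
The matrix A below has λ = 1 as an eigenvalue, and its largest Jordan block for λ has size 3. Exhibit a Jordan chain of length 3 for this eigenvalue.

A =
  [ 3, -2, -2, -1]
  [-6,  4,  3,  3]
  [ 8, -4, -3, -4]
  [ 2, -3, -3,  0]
A Jordan chain for λ = 1 of length 3:
v_1 = (-2, 0, 0, -4)ᵀ
v_2 = (2, -6, 8, 2)ᵀ
v_3 = (1, 0, 0, 0)ᵀ

Let N = A − (1)·I. We want v_3 with N^3 v_3 = 0 but N^2 v_3 ≠ 0; then v_{j-1} := N · v_j for j = 3, …, 2.

Pick v_3 = (1, 0, 0, 0)ᵀ.
Then v_2 = N · v_3 = (2, -6, 8, 2)ᵀ.
Then v_1 = N · v_2 = (-2, 0, 0, -4)ᵀ.

Sanity check: (A − (1)·I) v_1 = (0, 0, 0, 0)ᵀ = 0. ✓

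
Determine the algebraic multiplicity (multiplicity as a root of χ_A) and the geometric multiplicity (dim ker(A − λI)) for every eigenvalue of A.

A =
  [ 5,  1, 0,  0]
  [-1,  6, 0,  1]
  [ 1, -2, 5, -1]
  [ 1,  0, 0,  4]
λ = 5: alg = 4, geom = 2

Step 1 — factor the characteristic polynomial to read off the algebraic multiplicities:
  χ_A(x) = (x - 5)^4

Step 2 — compute geometric multiplicities via the rank-nullity identity g(λ) = n − rank(A − λI):
  rank(A − (5)·I) = 2, so dim ker(A − (5)·I) = n − 2 = 2

Summary:
  λ = 5: algebraic multiplicity = 4, geometric multiplicity = 2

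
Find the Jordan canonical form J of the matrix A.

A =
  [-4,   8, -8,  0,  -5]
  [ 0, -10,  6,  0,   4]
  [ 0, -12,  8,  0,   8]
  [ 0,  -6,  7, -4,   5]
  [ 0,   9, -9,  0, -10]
J_3(-4) ⊕ J_2(-4)

The characteristic polynomial is
  det(x·I − A) = x^5 + 20*x^4 + 160*x^3 + 640*x^2 + 1280*x + 1024 = (x + 4)^5

Eigenvalues and multiplicities (the geometric multiplicity of λ is n − rank(A − λI), which equals the number of Jordan blocks for λ):
  λ = -4: algebraic multiplicity = 5, geometric multiplicity = 2

Determining the block sizes for each eigenvalue:
  λ = -4: with am = 5 and gm = 2, the partition is not yet determined (e.g. several partitions of 5 into 2 parts exist). Let N = A − (-4)·I. Computing rank(N^1) = 3, rank(N^2) = 1, rank(N^3) = 0; the number of blocks of size ≥ j is rank(N^{j−1}) − rank(N^j), giving [2, 2, 1]. So we have 1 block(s) of size 3, 1 block(s) of size 2 → block sizes [3, 2]

Assembling the blocks gives a Jordan form
J =
  [-4,  1,  0,  0,  0]
  [ 0, -4,  1,  0,  0]
  [ 0,  0, -4,  0,  0]
  [ 0,  0,  0, -4,  1]
  [ 0,  0,  0,  0, -4]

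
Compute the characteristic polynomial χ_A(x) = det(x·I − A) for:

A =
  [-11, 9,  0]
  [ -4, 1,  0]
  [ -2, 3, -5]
x^3 + 15*x^2 + 75*x + 125

Expanding det(x·I − A) (e.g. by cofactor expansion or by noting that A is similar to its Jordan form J, which has the same characteristic polynomial as A) gives
  χ_A(x) = x^3 + 15*x^2 + 75*x + 125
which factors as (x + 5)^3. The eigenvalues (with algebraic multiplicities) are λ = -5 with multiplicity 3.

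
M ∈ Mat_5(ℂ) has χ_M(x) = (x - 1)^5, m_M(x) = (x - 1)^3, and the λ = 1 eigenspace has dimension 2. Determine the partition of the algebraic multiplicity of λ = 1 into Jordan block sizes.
Block sizes for λ = 1: [3, 2]

Step 1 — from the characteristic polynomial, algebraic multiplicity of λ = 1 is 5. From dim ker(M − (1)·I) = 2, there are exactly 2 Jordan blocks for λ = 1.
Step 2 — from the minimal polynomial, the factor (x − 1)^3 tells us the largest block for λ = 1 has size 3.
Step 3 — with total size 5, 2 blocks, and largest block 3, the block sizes (in nonincreasing order) are [3, 2].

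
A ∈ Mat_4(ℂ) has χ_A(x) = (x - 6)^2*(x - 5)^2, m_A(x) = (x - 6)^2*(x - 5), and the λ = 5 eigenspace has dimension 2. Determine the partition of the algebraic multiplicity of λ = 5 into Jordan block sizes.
Block sizes for λ = 5: [1, 1]

Step 1 — from the characteristic polynomial, algebraic multiplicity of λ = 5 is 2. From dim ker(A − (5)·I) = 2, there are exactly 2 Jordan blocks for λ = 5.
Step 2 — from the minimal polynomial, the factor (x − 5) tells us the largest block for λ = 5 has size 1.
Step 3 — with total size 2, 2 blocks, and largest block 1, the block sizes (in nonincreasing order) are [1, 1].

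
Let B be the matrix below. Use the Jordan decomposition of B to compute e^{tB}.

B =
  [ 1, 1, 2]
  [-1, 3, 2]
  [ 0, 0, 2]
e^{tB} =
  [-t*exp(2*t) + exp(2*t), t*exp(2*t), 2*t*exp(2*t)]
  [-t*exp(2*t), t*exp(2*t) + exp(2*t), 2*t*exp(2*t)]
  [0, 0, exp(2*t)]

Strategy: write B = P · J · P⁻¹ where J is a Jordan canonical form, so e^{tB} = P · e^{tJ} · P⁻¹, and e^{tJ} can be computed block-by-block.

B has Jordan form
J =
  [2, 1, 0]
  [0, 2, 0]
  [0, 0, 2]
(up to reordering of blocks).

Per-block formulas:
  For a 2×2 Jordan block J_2(2): exp(t · J_2(2)) = e^(2t)·(I + t·N), where N is the 2×2 nilpotent shift.
  For a 1×1 block at λ = 2: exp(t · [2]) = [e^(2t)].

After assembling e^{tJ} and conjugating by P, we get:

e^{tB} =
  [-t*exp(2*t) + exp(2*t), t*exp(2*t), 2*t*exp(2*t)]
  [-t*exp(2*t), t*exp(2*t) + exp(2*t), 2*t*exp(2*t)]
  [0, 0, exp(2*t)]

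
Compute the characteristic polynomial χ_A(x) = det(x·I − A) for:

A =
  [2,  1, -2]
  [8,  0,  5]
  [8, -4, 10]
x^3 - 12*x^2 + 48*x - 64

Expanding det(x·I − A) (e.g. by cofactor expansion or by noting that A is similar to its Jordan form J, which has the same characteristic polynomial as A) gives
  χ_A(x) = x^3 - 12*x^2 + 48*x - 64
which factors as (x - 4)^3. The eigenvalues (with algebraic multiplicities) are λ = 4 with multiplicity 3.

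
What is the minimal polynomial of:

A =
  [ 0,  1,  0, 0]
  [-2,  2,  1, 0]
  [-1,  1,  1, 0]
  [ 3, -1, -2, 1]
x^3 - 3*x^2 + 3*x - 1

The characteristic polynomial is χ_A(x) = (x - 1)^4, so the eigenvalues are known. The minimal polynomial is
  m_A(x) = Π_λ (x − λ)^{k_λ}
where k_λ is the size of the *largest* Jordan block for λ (equivalently, the smallest k with (A − λI)^k v = 0 for every generalised eigenvector v of λ).

  λ = 1: largest Jordan block has size 3, contributing (x − 1)^3

So m_A(x) = (x - 1)^3 = x^3 - 3*x^2 + 3*x - 1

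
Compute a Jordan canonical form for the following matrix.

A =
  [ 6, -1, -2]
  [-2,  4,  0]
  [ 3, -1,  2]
J_3(4)

The characteristic polynomial is
  det(x·I − A) = x^3 - 12*x^2 + 48*x - 64 = (x - 4)^3

Eigenvalues and multiplicities (the geometric multiplicity of λ is n − rank(A − λI), which equals the number of Jordan blocks for λ):
  λ = 4: algebraic multiplicity = 3, geometric multiplicity = 1

Determining the block sizes for each eigenvalue:
  λ = 4: one block (gm = 1), so the single block has size am = 3 → block sizes [3]

Assembling the blocks gives a Jordan form
J =
  [4, 1, 0]
  [0, 4, 1]
  [0, 0, 4]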